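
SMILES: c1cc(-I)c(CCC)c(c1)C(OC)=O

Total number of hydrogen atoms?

Hydrogens are implicit in SMILES; fill each atom to its normal valence:
  3 × C (aromatic): 1 H each → 3
  3 × C (aromatic): no H
  2 × C: 3 H each → 6
  2 × C: 2 H each → 4
  2 × O: no H
  1 × C: no H
  1 × I: no H
  Total hydrogens = 13.

13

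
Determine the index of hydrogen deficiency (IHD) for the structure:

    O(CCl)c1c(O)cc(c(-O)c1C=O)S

5

Molecular formula from the SMILES: C8H7ClO4S.
DoU = (2C + 2 + N − H − X)/2 = (2·8 + 2 + 0 − 7 − 1)/2 = 10/2 = 5.
(Structurally: 1 ring(s) + 4 π bond(s) = 5.)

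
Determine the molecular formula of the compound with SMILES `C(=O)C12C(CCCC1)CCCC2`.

Heavy atoms from the SMILES: 11 C, 1 O.
Implicit hydrogens by atom environment:
  8 × C: 2 H each → 16
  2 × C: 1 H each → 2
  1 × C: no H
  1 × O: no H
  Total hydrogens = 18.
Molecular formula: C11H18O

C11H18O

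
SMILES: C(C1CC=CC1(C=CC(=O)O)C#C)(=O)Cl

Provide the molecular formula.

Heavy atoms from the SMILES: 11 C, 1 Cl, 3 O.
Implicit hydrogens by atom environment:
  6 × C: 1 H each → 6
  4 × C: no H
  2 × O: no H
  1 × C: 2 H
  1 × Cl: no H
  1 × O: 1 H
  Total hydrogens = 9.
Molecular formula: C11H9ClO3

C11H9ClO3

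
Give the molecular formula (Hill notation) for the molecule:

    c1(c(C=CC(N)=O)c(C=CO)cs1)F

Heavy atoms from the SMILES: 9 C, 1 F, 1 N, 2 O, 1 S.
Implicit hydrogens by atom environment:
  4 × C: 1 H each → 4
  3 × C (aromatic): no H
  1 × C (aromatic): 1 H
  1 × C: no H
  1 × F: no H
  1 × N: 2 H
  1 × O: 1 H
  1 × O: no H
  1 × S (aromatic): no H
  Total hydrogens = 8.
Molecular formula: C9H8FNO2S

C9H8FNO2S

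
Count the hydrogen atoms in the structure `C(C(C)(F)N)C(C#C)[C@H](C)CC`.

18

Hydrogens are implicit in SMILES; fill each atom to its normal valence:
  3 × C: 3 H each → 9
  3 × C: 1 H each → 3
  2 × C: 2 H each → 4
  2 × C: no H
  1 × F: no H
  1 × N: 2 H
  Total hydrogens = 18.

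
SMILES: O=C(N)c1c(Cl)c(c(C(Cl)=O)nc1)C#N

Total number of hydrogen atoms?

Hydrogens are implicit in SMILES; fill each atom to its normal valence:
  4 × C (aromatic): no H
  3 × C: no H
  2 × Cl: no H
  2 × O: no H
  1 × C (aromatic): 1 H
  1 × N: 2 H
  1 × N (aromatic): no H
  1 × N: no H
  Total hydrogens = 3.

3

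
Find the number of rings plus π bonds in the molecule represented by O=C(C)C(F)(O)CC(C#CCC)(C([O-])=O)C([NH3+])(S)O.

Molecular formula from the SMILES: C11H16FNO5S.
DoU = (2C + 2 + N − H − X)/2 = (2·11 + 2 + 1 − 16 − 1)/2 = 8/2 = 4.
(Structurally: 0 ring(s) + 4 π bond(s) = 4.)

4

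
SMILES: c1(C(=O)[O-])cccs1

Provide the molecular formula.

C5H3O2S-

Heavy atoms from the SMILES: 5 C, 2 O, 1 S.
Implicit hydrogens by atom environment:
  3 × C (aromatic): 1 H each → 3
  1 × C (aromatic): no H
  1 × C: no H
  1 × O: no H
  1 × O (charge -1): no H
  1 × S (aromatic): no H
  Total hydrogens = 3.
Net charge -1.
Molecular formula: C5H3O2S-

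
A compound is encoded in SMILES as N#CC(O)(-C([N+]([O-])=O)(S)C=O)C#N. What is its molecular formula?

C5H3N3O4S

Heavy atoms from the SMILES: 5 C, 3 N, 4 O, 1 S.
Implicit hydrogens by atom environment:
  4 × C: no H
  2 × N: no H
  2 × O: no H
  1 × C: 1 H
  1 × N (charge +1): no H
  1 × O: 1 H
  1 × O (charge -1): no H
  1 × S: 1 H
  Total hydrogens = 3.
Molecular formula: C5H3N3O4S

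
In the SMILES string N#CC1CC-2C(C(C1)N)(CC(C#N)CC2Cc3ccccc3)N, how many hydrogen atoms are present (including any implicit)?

Hydrogens are implicit in SMILES; fill each atom to its normal valence:
  5 × C: 2 H each → 10
  5 × C: 1 H each → 5
  5 × C (aromatic): 1 H each → 5
  3 × C: no H
  2 × N: 2 H each → 4
  2 × N: no H
  1 × C (aromatic): no H
  Total hydrogens = 24.

24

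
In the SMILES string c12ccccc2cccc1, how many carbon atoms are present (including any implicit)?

10

The symbol for carbon appears 10 times in the SMILES. Lowercase c denotes aromatic carbon and counts toward C.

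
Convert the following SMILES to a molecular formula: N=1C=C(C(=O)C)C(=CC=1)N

Heavy atoms from the SMILES: 7 C, 2 N, 1 O.
Implicit hydrogens by atom environment:
  3 × C (aromatic): 1 H each → 3
  2 × C (aromatic): no H
  1 × C: 3 H
  1 × C: no H
  1 × N: 2 H
  1 × N (aromatic): no H
  1 × O: no H
  Total hydrogens = 8.
Molecular formula: C7H8N2O

C7H8N2O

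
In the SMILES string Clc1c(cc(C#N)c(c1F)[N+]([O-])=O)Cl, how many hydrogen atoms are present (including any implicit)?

Hydrogens are implicit in SMILES; fill each atom to its normal valence:
  5 × C (aromatic): no H
  2 × Cl: no H
  1 × C (aromatic): 1 H
  1 × C: no H
  1 × F: no H
  1 × N: no H
  1 × N (charge +1): no H
  1 × O: no H
  1 × O (charge -1): no H
  Total hydrogens = 1.

1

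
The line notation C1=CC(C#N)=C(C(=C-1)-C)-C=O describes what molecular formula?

Heavy atoms from the SMILES: 9 C, 1 N, 1 O.
Implicit hydrogens by atom environment:
  3 × C (aromatic): 1 H each → 3
  3 × C (aromatic): no H
  1 × C: 3 H
  1 × C: 1 H
  1 × C: no H
  1 × N: no H
  1 × O: no H
  Total hydrogens = 7.
Molecular formula: C9H7NO

C9H7NO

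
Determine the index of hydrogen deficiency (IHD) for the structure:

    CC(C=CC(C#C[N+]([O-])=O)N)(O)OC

4

Molecular formula from the SMILES: C8H12N2O4.
DoU = (2C + 2 + N − H − X)/2 = (2·8 + 2 + 2 − 12 − 0)/2 = 8/2 = 4.
(Structurally: 0 ring(s) + 4 π bond(s) = 4.)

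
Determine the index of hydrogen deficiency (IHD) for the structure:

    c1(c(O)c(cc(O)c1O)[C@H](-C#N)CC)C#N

Molecular formula from the SMILES: C11H10N2O3.
DoU = (2C + 2 + N − H − X)/2 = (2·11 + 2 + 2 − 10 − 0)/2 = 16/2 = 8.
(Structurally: 1 ring(s) + 7 π bond(s) = 8.)

8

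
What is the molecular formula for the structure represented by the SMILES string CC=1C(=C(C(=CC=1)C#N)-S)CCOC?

Heavy atoms from the SMILES: 11 C, 1 N, 1 O, 1 S.
Implicit hydrogens by atom environment:
  4 × C (aromatic): no H
  2 × C: 3 H each → 6
  2 × C: 2 H each → 4
  2 × C (aromatic): 1 H each → 2
  1 × C: no H
  1 × N: no H
  1 × O: no H
  1 × S: 1 H
  Total hydrogens = 13.
Molecular formula: C11H13NOS

C11H13NOS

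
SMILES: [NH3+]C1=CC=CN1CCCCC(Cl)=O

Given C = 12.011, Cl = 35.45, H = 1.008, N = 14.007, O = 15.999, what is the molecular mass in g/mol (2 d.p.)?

Molecular formula: C9H14ClN2O+.
M = 9×12.011 + 1×35.45 + 14×1.008 + 2×14.007 + 1×15.999 = 201.67 g/mol.

201.67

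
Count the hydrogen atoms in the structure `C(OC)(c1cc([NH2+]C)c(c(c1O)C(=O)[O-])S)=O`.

11

Hydrogens are implicit in SMILES; fill each atom to its normal valence:
  5 × C (aromatic): no H
  3 × O: no H
  2 × C: 3 H each → 6
  2 × C: no H
  1 × C (aromatic): 1 H
  1 × N (charge +1): 2 H
  1 × O: 1 H
  1 × O (charge -1): no H
  1 × S: 1 H
  Total hydrogens = 11.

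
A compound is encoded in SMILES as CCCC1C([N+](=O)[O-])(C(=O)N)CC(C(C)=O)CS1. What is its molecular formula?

Heavy atoms from the SMILES: 11 C, 2 N, 4 O, 1 S.
Implicit hydrogens by atom environment:
  4 × C: 2 H each → 8
  3 × C: no H
  3 × O: no H
  2 × C: 3 H each → 6
  2 × C: 1 H each → 2
  1 × N: 2 H
  1 × N (charge +1): no H
  1 × O (charge -1): no H
  1 × S: no H
  Total hydrogens = 18.
Molecular formula: C11H18N2O4S

C11H18N2O4S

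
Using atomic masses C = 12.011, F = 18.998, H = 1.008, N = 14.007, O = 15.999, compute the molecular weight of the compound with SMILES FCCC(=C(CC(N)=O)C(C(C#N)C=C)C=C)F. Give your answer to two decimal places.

254.28

Molecular formula: C13H16F2N2O.
M = 13×12.011 + 2×18.998 + 16×1.008 + 2×14.007 + 1×15.999 = 254.28 g/mol.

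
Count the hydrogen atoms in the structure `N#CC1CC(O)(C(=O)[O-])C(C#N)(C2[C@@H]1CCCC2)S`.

Hydrogens are implicit in SMILES; fill each atom to its normal valence:
  5 × C: 2 H each → 10
  5 × C: no H
  3 × C: 1 H each → 3
  2 × N: no H
  1 × O: 1 H
  1 × O: no H
  1 × O (charge -1): no H
  1 × S: 1 H
  Total hydrogens = 15.

15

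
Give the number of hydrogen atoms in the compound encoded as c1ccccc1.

Hydrogens are implicit in SMILES; fill each atom to its normal valence:
  6 × C (aromatic): 1 H each → 6
  Total hydrogens = 6.

6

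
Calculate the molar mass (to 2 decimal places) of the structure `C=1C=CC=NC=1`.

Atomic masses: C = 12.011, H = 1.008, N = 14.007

79.10

Molecular formula: C5H5N.
M = 5×12.011 + 5×1.008 + 1×14.007 = 79.10 g/mol.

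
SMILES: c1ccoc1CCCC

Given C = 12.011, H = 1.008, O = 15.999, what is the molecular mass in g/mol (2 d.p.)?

Molecular formula: C8H12O.
M = 8×12.011 + 12×1.008 + 1×15.999 = 124.18 g/mol.

124.18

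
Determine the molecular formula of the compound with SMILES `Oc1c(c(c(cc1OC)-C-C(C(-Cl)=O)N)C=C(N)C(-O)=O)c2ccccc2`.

Heavy atoms from the SMILES: 19 C, 1 Cl, 2 N, 5 O.
Implicit hydrogens by atom environment:
  6 × C (aromatic): 1 H each → 6
  6 × C (aromatic): no H
  3 × C: no H
  3 × O: no H
  2 × C: 1 H each → 2
  2 × N: 2 H each → 4
  2 × O: 1 H each → 2
  1 × C: 3 H
  1 × C: 2 H
  1 × Cl: no H
  Total hydrogens = 19.
Molecular formula: C19H19ClN2O5

C19H19ClN2O5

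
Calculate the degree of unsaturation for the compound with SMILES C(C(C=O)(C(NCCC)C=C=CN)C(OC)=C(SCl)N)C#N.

6

Molecular formula from the SMILES: C14H21ClN4O2S.
DoU = (2C + 2 + N − H − X)/2 = (2·14 + 2 + 4 − 21 − 1)/2 = 12/2 = 6.
(Structurally: 0 ring(s) + 6 π bond(s) = 6.)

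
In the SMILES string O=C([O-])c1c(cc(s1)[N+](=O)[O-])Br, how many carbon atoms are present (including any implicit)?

5

The symbol for carbon appears 5 times in the SMILES. Lowercase c denotes aromatic carbon and counts toward C.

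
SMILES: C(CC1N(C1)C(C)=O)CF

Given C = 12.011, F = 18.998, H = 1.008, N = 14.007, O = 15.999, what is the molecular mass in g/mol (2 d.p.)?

Molecular formula: C7H12FNO.
M = 7×12.011 + 1×18.998 + 12×1.008 + 1×14.007 + 1×15.999 = 145.18 g/mol.

145.18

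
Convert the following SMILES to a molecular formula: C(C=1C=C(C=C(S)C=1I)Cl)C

Heavy atoms from the SMILES: 8 C, 1 Cl, 1 I, 1 S.
Implicit hydrogens by atom environment:
  4 × C (aromatic): no H
  2 × C (aromatic): 1 H each → 2
  1 × C: 3 H
  1 × C: 2 H
  1 × Cl: no H
  1 × I: no H
  1 × S: 1 H
  Total hydrogens = 8.
Molecular formula: C8H8ClIS

C8H8ClIS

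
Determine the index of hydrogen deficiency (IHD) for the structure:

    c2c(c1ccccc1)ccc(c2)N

8

Molecular formula from the SMILES: C12H11N.
DoU = (2C + 2 + N − H − X)/2 = (2·12 + 2 + 1 − 11 − 0)/2 = 16/2 = 8.
(Structurally: 2 ring(s) + 6 π bond(s) = 8.)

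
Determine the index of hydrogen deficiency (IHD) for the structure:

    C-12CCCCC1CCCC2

2

Molecular formula from the SMILES: C10H18.
DoU = (2C + 2 + N − H − X)/2 = (2·10 + 2 + 0 − 18 − 0)/2 = 4/2 = 2.
(Structurally: 2 ring(s) + 0 π bond(s) = 2.)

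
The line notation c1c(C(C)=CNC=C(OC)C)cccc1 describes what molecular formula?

C13H17NO

Heavy atoms from the SMILES: 13 C, 1 N, 1 O.
Implicit hydrogens by atom environment:
  5 × C (aromatic): 1 H each → 5
  3 × C: 3 H each → 9
  2 × C: 1 H each → 2
  2 × C: no H
  1 × C (aromatic): no H
  1 × N: 1 H
  1 × O: no H
  Total hydrogens = 17.
Molecular formula: C13H17NO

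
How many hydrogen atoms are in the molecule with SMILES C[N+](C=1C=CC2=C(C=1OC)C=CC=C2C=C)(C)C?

Hydrogens are implicit in SMILES; fill each atom to its normal valence:
  5 × C (aromatic): 1 H each → 5
  5 × C (aromatic): no H
  4 × C: 3 H each → 12
  1 × C: 2 H
  1 × C: 1 H
  1 × N (charge +1): no H
  1 × O: no H
  Total hydrogens = 20.

20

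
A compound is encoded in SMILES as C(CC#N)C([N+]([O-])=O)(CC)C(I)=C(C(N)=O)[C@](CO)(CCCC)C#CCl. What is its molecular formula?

Heavy atoms from the SMILES: 17 C, 1 Cl, 1 I, 3 N, 4 O.
Implicit hydrogens by atom environment:
  8 × C: no H
  7 × C: 2 H each → 14
  2 × C: 3 H each → 6
  2 × O: no H
  1 × Cl: no H
  1 × I: no H
  1 × N: 2 H
  1 × N (charge +1): no H
  1 × N: no H
  1 × O: 1 H
  1 × O (charge -1): no H
  Total hydrogens = 23.
Molecular formula: C17H23ClIN3O4

C17H23ClIN3O4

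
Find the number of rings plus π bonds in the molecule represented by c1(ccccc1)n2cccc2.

Molecular formula from the SMILES: C10H9N.
DoU = (2C + 2 + N − H − X)/2 = (2·10 + 2 + 1 − 9 − 0)/2 = 14/2 = 7.
(Structurally: 2 ring(s) + 5 π bond(s) = 7.)

7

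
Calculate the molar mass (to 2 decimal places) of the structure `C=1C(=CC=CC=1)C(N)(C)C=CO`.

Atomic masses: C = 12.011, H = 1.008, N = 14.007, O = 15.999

163.22

Molecular formula: C10H13NO.
M = 10×12.011 + 13×1.008 + 1×14.007 + 1×15.999 = 163.22 g/mol.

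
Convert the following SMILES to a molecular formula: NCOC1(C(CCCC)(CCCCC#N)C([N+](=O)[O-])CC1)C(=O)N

C16H28N4O4

Heavy atoms from the SMILES: 16 C, 4 N, 4 O.
Implicit hydrogens by atom environment:
  10 × C: 2 H each → 20
  4 × C: no H
  3 × O: no H
  2 × N: 2 H each → 4
  1 × C: 3 H
  1 × C: 1 H
  1 × N (charge +1): no H
  1 × N: no H
  1 × O (charge -1): no H
  Total hydrogens = 28.
Molecular formula: C16H28N4O4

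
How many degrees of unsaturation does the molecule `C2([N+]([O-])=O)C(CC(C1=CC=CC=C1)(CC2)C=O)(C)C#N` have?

Molecular formula from the SMILES: C15H16N2O3.
DoU = (2C + 2 + N − H − X)/2 = (2·15 + 2 + 2 − 16 − 0)/2 = 18/2 = 9.
(Structurally: 2 ring(s) + 7 π bond(s) = 9.)

9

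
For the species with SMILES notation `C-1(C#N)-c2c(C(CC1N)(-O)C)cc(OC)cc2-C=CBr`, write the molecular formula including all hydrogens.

C15H17BrN2O2

Heavy atoms from the SMILES: 1 Br, 15 C, 2 N, 2 O.
Implicit hydrogens by atom environment:
  4 × C: 1 H each → 4
  4 × C (aromatic): no H
  2 × C: 3 H each → 6
  2 × C (aromatic): 1 H each → 2
  2 × C: no H
  1 × Br: no H
  1 × C: 2 H
  1 × N: 2 H
  1 × N: no H
  1 × O: 1 H
  1 × O: no H
  Total hydrogens = 17.
Molecular formula: C15H17BrN2O2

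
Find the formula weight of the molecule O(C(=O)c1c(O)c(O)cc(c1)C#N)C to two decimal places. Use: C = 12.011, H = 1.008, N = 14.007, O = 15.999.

Molecular formula: C9H7NO4.
M = 9×12.011 + 7×1.008 + 1×14.007 + 4×15.999 = 193.16 g/mol.

193.16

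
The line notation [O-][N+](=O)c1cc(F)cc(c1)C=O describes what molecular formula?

C7H4FNO3

Heavy atoms from the SMILES: 7 C, 1 F, 1 N, 3 O.
Implicit hydrogens by atom environment:
  3 × C (aromatic): 1 H each → 3
  3 × C (aromatic): no H
  2 × O: no H
  1 × C: 1 H
  1 × F: no H
  1 × N (charge +1): no H
  1 × O (charge -1): no H
  Total hydrogens = 4.
Molecular formula: C7H4FNO3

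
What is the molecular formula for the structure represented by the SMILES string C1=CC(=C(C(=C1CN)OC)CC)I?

Heavy atoms from the SMILES: 10 C, 1 I, 1 N, 1 O.
Implicit hydrogens by atom environment:
  4 × C (aromatic): no H
  2 × C: 3 H each → 6
  2 × C: 2 H each → 4
  2 × C (aromatic): 1 H each → 2
  1 × I: no H
  1 × N: 2 H
  1 × O: no H
  Total hydrogens = 14.
Molecular formula: C10H14INO

C10H14INO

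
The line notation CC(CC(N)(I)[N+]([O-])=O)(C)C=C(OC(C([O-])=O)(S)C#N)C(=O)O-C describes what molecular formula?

C12H15IN3O7S-

Heavy atoms from the SMILES: 12 C, 1 I, 3 N, 7 O, 1 S.
Implicit hydrogens by atom environment:
  7 × C: no H
  5 × O: no H
  3 × C: 3 H each → 9
  2 × O (charge -1): no H
  1 × C: 2 H
  1 × C: 1 H
  1 × I: no H
  1 × N: 2 H
  1 × N: no H
  1 × N (charge +1): no H
  1 × S: 1 H
  Total hydrogens = 15.
Net charge -1.
Molecular formula: C12H15IN3O7S-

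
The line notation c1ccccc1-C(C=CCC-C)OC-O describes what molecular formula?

Heavy atoms from the SMILES: 13 C, 2 O.
Implicit hydrogens by atom environment:
  5 × C (aromatic): 1 H each → 5
  3 × C: 2 H each → 6
  3 × C: 1 H each → 3
  1 × C: 3 H
  1 × C (aromatic): no H
  1 × O: 1 H
  1 × O: no H
  Total hydrogens = 18.
Molecular formula: C13H18O2

C13H18O2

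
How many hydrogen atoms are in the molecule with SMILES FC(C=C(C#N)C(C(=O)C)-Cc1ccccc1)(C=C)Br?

Hydrogens are implicit in SMILES; fill each atom to its normal valence:
  5 × C (aromatic): 1 H each → 5
  4 × C: no H
  3 × C: 1 H each → 3
  2 × C: 2 H each → 4
  1 × Br: no H
  1 × C: 3 H
  1 × C (aromatic): no H
  1 × F: no H
  1 × N: no H
  1 × O: no H
  Total hydrogens = 15.

15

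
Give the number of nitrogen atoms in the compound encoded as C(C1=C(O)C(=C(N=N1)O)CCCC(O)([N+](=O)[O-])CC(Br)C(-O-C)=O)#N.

The symbol for nitrogen appears 4 times in the SMILES.

4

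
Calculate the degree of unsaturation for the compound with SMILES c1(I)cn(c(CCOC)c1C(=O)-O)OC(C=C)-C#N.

7

Molecular formula from the SMILES: C12H13IN2O4.
DoU = (2C + 2 + N − H − X)/2 = (2·12 + 2 + 2 − 13 − 1)/2 = 14/2 = 7.
(Structurally: 1 ring(s) + 6 π bond(s) = 7.)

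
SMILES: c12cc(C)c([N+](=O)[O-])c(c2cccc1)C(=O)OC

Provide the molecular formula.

Heavy atoms from the SMILES: 13 C, 1 N, 4 O.
Implicit hydrogens by atom environment:
  5 × C (aromatic): 1 H each → 5
  5 × C (aromatic): no H
  3 × O: no H
  2 × C: 3 H each → 6
  1 × C: no H
  1 × N (charge +1): no H
  1 × O (charge -1): no H
  Total hydrogens = 11.
Molecular formula: C13H11NO4

C13H11NO4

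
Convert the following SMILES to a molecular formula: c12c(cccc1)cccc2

Heavy atoms from the SMILES: 10 C.
Implicit hydrogens by atom environment:
  8 × C (aromatic): 1 H each → 8
  2 × C (aromatic): no H
  Total hydrogens = 8.
Molecular formula: C10H8

C10H8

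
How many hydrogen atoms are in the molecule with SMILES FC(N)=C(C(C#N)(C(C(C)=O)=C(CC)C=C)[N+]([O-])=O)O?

Hydrogens are implicit in SMILES; fill each atom to its normal valence:
  7 × C: no H
  2 × C: 3 H each → 6
  2 × C: 2 H each → 4
  2 × O: no H
  1 × C: 1 H
  1 × F: no H
  1 × N: 2 H
  1 × N: no H
  1 × N (charge +1): no H
  1 × O: 1 H
  1 × O (charge -1): no H
  Total hydrogens = 14.

14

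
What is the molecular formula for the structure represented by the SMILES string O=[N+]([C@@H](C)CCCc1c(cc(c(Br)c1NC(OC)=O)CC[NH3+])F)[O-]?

Heavy atoms from the SMILES: 1 Br, 15 C, 1 F, 3 N, 4 O.
Implicit hydrogens by atom environment:
  5 × C: 2 H each → 10
  5 × C (aromatic): no H
  3 × O: no H
  2 × C: 3 H each → 6
  1 × Br: no H
  1 × C (aromatic): 1 H
  1 × C: 1 H
  1 × C: no H
  1 × F: no H
  1 × N (charge +1): 3 H
  1 × N: 1 H
  1 × N (charge +1): no H
  1 × O (charge -1): no H
  Total hydrogens = 22.
Net charge +1.
Molecular formula: C15H22BrFN3O4+

C15H22BrFN3O4+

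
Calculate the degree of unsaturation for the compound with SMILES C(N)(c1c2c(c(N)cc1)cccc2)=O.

Molecular formula from the SMILES: C11H10N2O.
DoU = (2C + 2 + N − H − X)/2 = (2·11 + 2 + 2 − 10 − 0)/2 = 16/2 = 8.
(Structurally: 2 ring(s) + 6 π bond(s) = 8.)

8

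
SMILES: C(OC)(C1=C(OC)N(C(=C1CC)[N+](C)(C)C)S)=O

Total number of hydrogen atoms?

21

Hydrogens are implicit in SMILES; fill each atom to its normal valence:
  6 × C: 3 H each → 18
  4 × C (aromatic): no H
  3 × O: no H
  1 × C: 2 H
  1 × C: no H
  1 × N (aromatic): no H
  1 × N (charge +1): no H
  1 × S: 1 H
  Total hydrogens = 21.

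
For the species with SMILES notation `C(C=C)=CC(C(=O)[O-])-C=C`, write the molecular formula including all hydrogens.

Heavy atoms from the SMILES: 8 C, 2 O.
Implicit hydrogens by atom environment:
  5 × C: 1 H each → 5
  2 × C: 2 H each → 4
  1 × C: no H
  1 × O: no H
  1 × O (charge -1): no H
  Total hydrogens = 9.
Net charge -1.
Molecular formula: C8H9O2-

C8H9O2-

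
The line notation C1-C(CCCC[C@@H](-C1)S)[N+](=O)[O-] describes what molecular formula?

Heavy atoms from the SMILES: 8 C, 1 N, 2 O, 1 S.
Implicit hydrogens by atom environment:
  6 × C: 2 H each → 12
  2 × C: 1 H each → 2
  1 × N (charge +1): no H
  1 × O: no H
  1 × O (charge -1): no H
  1 × S: 1 H
  Total hydrogens = 15.
Molecular formula: C8H15NO2S

C8H15NO2S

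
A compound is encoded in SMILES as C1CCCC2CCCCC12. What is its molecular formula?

Heavy atoms from the SMILES: 10 C.
Implicit hydrogens by atom environment:
  8 × C: 2 H each → 16
  2 × C: 1 H each → 2
  Total hydrogens = 18.
Molecular formula: C10H18

C10H18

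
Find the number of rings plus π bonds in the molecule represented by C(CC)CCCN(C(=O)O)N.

Molecular formula from the SMILES: C7H16N2O2.
DoU = (2C + 2 + N − H − X)/2 = (2·7 + 2 + 2 − 16 − 0)/2 = 2/2 = 1.
(Structurally: 0 ring(s) + 1 π bond(s) = 1.)

1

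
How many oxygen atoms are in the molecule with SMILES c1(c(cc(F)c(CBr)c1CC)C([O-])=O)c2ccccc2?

2

The symbol for oxygen appears 2 times in the SMILES.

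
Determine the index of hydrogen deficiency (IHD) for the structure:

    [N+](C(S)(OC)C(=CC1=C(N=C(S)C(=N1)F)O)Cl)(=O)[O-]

6

Molecular formula from the SMILES: C8H7ClFN3O4S2.
DoU = (2C + 2 + N − H − X)/2 = (2·8 + 2 + 3 − 7 − 2)/2 = 12/2 = 6.
(Structurally: 1 ring(s) + 5 π bond(s) = 6.)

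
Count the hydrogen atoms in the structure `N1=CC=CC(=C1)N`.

Hydrogens are implicit in SMILES; fill each atom to its normal valence:
  4 × C (aromatic): 1 H each → 4
  1 × C (aromatic): no H
  1 × N: 2 H
  1 × N (aromatic): no H
  Total hydrogens = 6.

6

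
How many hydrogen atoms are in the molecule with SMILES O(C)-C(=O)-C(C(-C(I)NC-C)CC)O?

18

Hydrogens are implicit in SMILES; fill each atom to its normal valence:
  3 × C: 3 H each → 9
  3 × C: 1 H each → 3
  2 × C: 2 H each → 4
  2 × O: no H
  1 × C: no H
  1 × I: no H
  1 × N: 1 H
  1 × O: 1 H
  Total hydrogens = 18.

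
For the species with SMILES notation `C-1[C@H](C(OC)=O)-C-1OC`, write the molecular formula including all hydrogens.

Heavy atoms from the SMILES: 6 C, 3 O.
Implicit hydrogens by atom environment:
  3 × O: no H
  2 × C: 3 H each → 6
  2 × C: 1 H each → 2
  1 × C: 2 H
  1 × C: no H
  Total hydrogens = 10.
Molecular formula: C6H10O3

C6H10O3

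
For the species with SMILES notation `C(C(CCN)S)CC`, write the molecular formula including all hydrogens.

C6H15NS

Heavy atoms from the SMILES: 6 C, 1 N, 1 S.
Implicit hydrogens by atom environment:
  4 × C: 2 H each → 8
  1 × C: 3 H
  1 × C: 1 H
  1 × N: 2 H
  1 × S: 1 H
  Total hydrogens = 15.
Molecular formula: C6H15NS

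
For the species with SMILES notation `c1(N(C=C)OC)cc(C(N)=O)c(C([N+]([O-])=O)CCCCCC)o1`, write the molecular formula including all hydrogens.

Heavy atoms from the SMILES: 15 C, 3 N, 5 O.
Implicit hydrogens by atom environment:
  6 × C: 2 H each → 12
  3 × C (aromatic): no H
  3 × O: no H
  2 × C: 3 H each → 6
  2 × C: 1 H each → 2
  1 × C (aromatic): 1 H
  1 × C: no H
  1 × N: 2 H
  1 × N: no H
  1 × N (charge +1): no H
  1 × O (aromatic): no H
  1 × O (charge -1): no H
  Total hydrogens = 23.
Molecular formula: C15H23N3O5

C15H23N3O5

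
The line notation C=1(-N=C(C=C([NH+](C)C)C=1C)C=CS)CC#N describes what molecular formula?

Heavy atoms from the SMILES: 12 C, 3 N, 1 S.
Implicit hydrogens by atom environment:
  4 × C (aromatic): no H
  3 × C: 3 H each → 9
  2 × C: 1 H each → 2
  1 × C: 2 H
  1 × C (aromatic): 1 H
  1 × C: no H
  1 × N (charge +1): 1 H
  1 × N (aromatic): no H
  1 × N: no H
  1 × S: 1 H
  Total hydrogens = 16.
Net charge +1.
Molecular formula: C12H16N3S+

C12H16N3S+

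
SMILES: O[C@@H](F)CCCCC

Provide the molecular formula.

C6H13FO

Heavy atoms from the SMILES: 6 C, 1 F, 1 O.
Implicit hydrogens by atom environment:
  4 × C: 2 H each → 8
  1 × C: 3 H
  1 × C: 1 H
  1 × F: no H
  1 × O: 1 H
  Total hydrogens = 13.
Molecular formula: C6H13FO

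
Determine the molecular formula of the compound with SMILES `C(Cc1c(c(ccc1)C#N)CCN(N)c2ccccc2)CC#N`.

Heavy atoms from the SMILES: 19 C, 4 N.
Implicit hydrogens by atom environment:
  8 × C (aromatic): 1 H each → 8
  5 × C: 2 H each → 10
  4 × C (aromatic): no H
  3 × N: no H
  2 × C: no H
  1 × N: 2 H
  Total hydrogens = 20.
Molecular formula: C19H20N4

C19H20N4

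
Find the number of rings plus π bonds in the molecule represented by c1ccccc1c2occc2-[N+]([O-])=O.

8

Molecular formula from the SMILES: C10H7NO3.
DoU = (2C + 2 + N − H − X)/2 = (2·10 + 2 + 1 − 7 − 0)/2 = 16/2 = 8.
(Structurally: 2 ring(s) + 6 π bond(s) = 8.)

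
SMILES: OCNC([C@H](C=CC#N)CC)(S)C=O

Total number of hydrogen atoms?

14

Hydrogens are implicit in SMILES; fill each atom to its normal valence:
  4 × C: 1 H each → 4
  2 × C: 2 H each → 4
  2 × C: no H
  1 × C: 3 H
  1 × N: 1 H
  1 × N: no H
  1 × O: 1 H
  1 × O: no H
  1 × S: 1 H
  Total hydrogens = 14.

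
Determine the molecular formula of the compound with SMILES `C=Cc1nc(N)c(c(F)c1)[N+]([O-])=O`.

Heavy atoms from the SMILES: 7 C, 1 F, 3 N, 2 O.
Implicit hydrogens by atom environment:
  4 × C (aromatic): no H
  1 × C: 2 H
  1 × C (aromatic): 1 H
  1 × C: 1 H
  1 × F: no H
  1 × N: 2 H
  1 × N (aromatic): no H
  1 × N (charge +1): no H
  1 × O: no H
  1 × O (charge -1): no H
  Total hydrogens = 6.
Molecular formula: C7H6FN3O2

C7H6FN3O2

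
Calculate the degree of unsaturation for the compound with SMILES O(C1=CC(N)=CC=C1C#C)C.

Molecular formula from the SMILES: C9H9NO.
DoU = (2C + 2 + N − H − X)/2 = (2·9 + 2 + 1 − 9 − 0)/2 = 12/2 = 6.
(Structurally: 1 ring(s) + 5 π bond(s) = 6.)

6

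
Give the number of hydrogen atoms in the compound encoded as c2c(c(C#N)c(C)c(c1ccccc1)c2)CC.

Hydrogens are implicit in SMILES; fill each atom to its normal valence:
  7 × C (aromatic): 1 H each → 7
  5 × C (aromatic): no H
  2 × C: 3 H each → 6
  1 × C: 2 H
  1 × C: no H
  1 × N: no H
  Total hydrogens = 15.

15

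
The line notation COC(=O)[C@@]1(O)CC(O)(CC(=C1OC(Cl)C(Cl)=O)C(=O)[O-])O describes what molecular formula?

C11H11Cl2O9-

Heavy atoms from the SMILES: 11 C, 2 Cl, 9 O.
Implicit hydrogens by atom environment:
  7 × C: no H
  5 × O: no H
  3 × O: 1 H each → 3
  2 × C: 2 H each → 4
  2 × Cl: no H
  1 × C: 3 H
  1 × C: 1 H
  1 × O (charge -1): no H
  Total hydrogens = 11.
Net charge -1.
Molecular formula: C11H11Cl2O9-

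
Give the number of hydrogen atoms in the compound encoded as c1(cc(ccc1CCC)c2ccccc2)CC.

Hydrogens are implicit in SMILES; fill each atom to its normal valence:
  8 × C (aromatic): 1 H each → 8
  4 × C (aromatic): no H
  3 × C: 2 H each → 6
  2 × C: 3 H each → 6
  Total hydrogens = 20.

20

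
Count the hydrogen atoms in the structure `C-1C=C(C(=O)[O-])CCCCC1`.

Hydrogens are implicit in SMILES; fill each atom to its normal valence:
  6 × C: 2 H each → 12
  2 × C: no H
  1 × C: 1 H
  1 × O: no H
  1 × O (charge -1): no H
  Total hydrogens = 13.

13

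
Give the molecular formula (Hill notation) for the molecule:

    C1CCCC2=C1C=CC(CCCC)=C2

Heavy atoms from the SMILES: 14 C.
Implicit hydrogens by atom environment:
  7 × C: 2 H each → 14
  3 × C (aromatic): 1 H each → 3
  3 × C (aromatic): no H
  1 × C: 3 H
  Total hydrogens = 20.
Molecular formula: C14H20

C14H20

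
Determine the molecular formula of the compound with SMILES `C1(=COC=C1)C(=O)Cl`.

C5H3ClO2

Heavy atoms from the SMILES: 5 C, 1 Cl, 2 O.
Implicit hydrogens by atom environment:
  3 × C (aromatic): 1 H each → 3
  1 × C (aromatic): no H
  1 × C: no H
  1 × Cl: no H
  1 × O (aromatic): no H
  1 × O: no H
  Total hydrogens = 3.
Molecular formula: C5H3ClO2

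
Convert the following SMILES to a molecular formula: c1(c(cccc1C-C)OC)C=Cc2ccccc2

C17H18O

Heavy atoms from the SMILES: 17 C, 1 O.
Implicit hydrogens by atom environment:
  8 × C (aromatic): 1 H each → 8
  4 × C (aromatic): no H
  2 × C: 3 H each → 6
  2 × C: 1 H each → 2
  1 × C: 2 H
  1 × O: no H
  Total hydrogens = 18.
Molecular formula: C17H18O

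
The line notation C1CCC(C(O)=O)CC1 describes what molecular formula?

C7H12O2

Heavy atoms from the SMILES: 7 C, 2 O.
Implicit hydrogens by atom environment:
  5 × C: 2 H each → 10
  1 × C: 1 H
  1 × C: no H
  1 × O: 1 H
  1 × O: no H
  Total hydrogens = 12.
Molecular formula: C7H12O2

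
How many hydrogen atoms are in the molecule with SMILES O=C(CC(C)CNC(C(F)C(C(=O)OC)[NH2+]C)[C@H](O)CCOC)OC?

Hydrogens are implicit in SMILES; fill each atom to its normal valence:
  5 × C: 3 H each → 15
  5 × C: 1 H each → 5
  5 × O: no H
  4 × C: 2 H each → 8
  2 × C: no H
  1 × F: no H
  1 × N (charge +1): 2 H
  1 × N: 1 H
  1 × O: 1 H
  Total hydrogens = 32.

32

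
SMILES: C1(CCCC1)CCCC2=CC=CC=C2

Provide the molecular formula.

C14H20

Heavy atoms from the SMILES: 14 C.
Implicit hydrogens by atom environment:
  7 × C: 2 H each → 14
  5 × C (aromatic): 1 H each → 5
  1 × C: 1 H
  1 × C (aromatic): no H
  Total hydrogens = 20.
Molecular formula: C14H20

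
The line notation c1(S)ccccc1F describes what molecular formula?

Heavy atoms from the SMILES: 6 C, 1 F, 1 S.
Implicit hydrogens by atom environment:
  4 × C (aromatic): 1 H each → 4
  2 × C (aromatic): no H
  1 × F: no H
  1 × S: 1 H
  Total hydrogens = 5.
Molecular formula: C6H5FS

C6H5FS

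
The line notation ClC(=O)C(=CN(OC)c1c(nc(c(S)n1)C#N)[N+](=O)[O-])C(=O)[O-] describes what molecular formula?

C10H5ClN5O6S-

Heavy atoms from the SMILES: 10 C, 1 Cl, 5 N, 6 O, 1 S.
Implicit hydrogens by atom environment:
  4 × C (aromatic): no H
  4 × C: no H
  4 × O: no H
  2 × N (aromatic): no H
  2 × N: no H
  2 × O (charge -1): no H
  1 × C: 3 H
  1 × C: 1 H
  1 × Cl: no H
  1 × N (charge +1): no H
  1 × S: 1 H
  Total hydrogens = 5.
Net charge -1.
Molecular formula: C10H5ClN5O6S-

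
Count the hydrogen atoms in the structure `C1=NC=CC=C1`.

Hydrogens are implicit in SMILES; fill each atom to its normal valence:
  5 × C (aromatic): 1 H each → 5
  1 × N (aromatic): no H
  Total hydrogens = 5.

5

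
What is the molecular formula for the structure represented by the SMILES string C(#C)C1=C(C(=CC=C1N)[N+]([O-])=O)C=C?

Heavy atoms from the SMILES: 10 C, 2 N, 2 O.
Implicit hydrogens by atom environment:
  4 × C (aromatic): no H
  2 × C (aromatic): 1 H each → 2
  2 × C: 1 H each → 2
  1 × C: 2 H
  1 × C: no H
  1 × N: 2 H
  1 × N (charge +1): no H
  1 × O: no H
  1 × O (charge -1): no H
  Total hydrogens = 8.
Molecular formula: C10H8N2O2

C10H8N2O2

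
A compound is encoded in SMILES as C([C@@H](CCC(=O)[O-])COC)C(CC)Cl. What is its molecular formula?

C10H18ClO3-

Heavy atoms from the SMILES: 10 C, 1 Cl, 3 O.
Implicit hydrogens by atom environment:
  5 × C: 2 H each → 10
  2 × C: 3 H each → 6
  2 × C: 1 H each → 2
  2 × O: no H
  1 × C: no H
  1 × Cl: no H
  1 × O (charge -1): no H
  Total hydrogens = 18.
Net charge -1.
Molecular formula: C10H18ClO3-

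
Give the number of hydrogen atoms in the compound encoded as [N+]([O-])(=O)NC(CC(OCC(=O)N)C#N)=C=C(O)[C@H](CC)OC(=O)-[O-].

15

Hydrogens are implicit in SMILES; fill each atom to its normal valence:
  6 × C: no H
  5 × O: no H
  3 × C: 2 H each → 6
  2 × C: 1 H each → 2
  2 × O (charge -1): no H
  1 × C: 3 H
  1 × N: 2 H
  1 × N: 1 H
  1 × N (charge +1): no H
  1 × N: no H
  1 × O: 1 H
  Total hydrogens = 15.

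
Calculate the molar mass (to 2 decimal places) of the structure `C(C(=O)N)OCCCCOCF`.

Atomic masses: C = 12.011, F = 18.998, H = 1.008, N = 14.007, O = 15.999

Molecular formula: C7H14FNO3.
M = 7×12.011 + 1×18.998 + 14×1.008 + 1×14.007 + 3×15.999 = 179.19 g/mol.

179.19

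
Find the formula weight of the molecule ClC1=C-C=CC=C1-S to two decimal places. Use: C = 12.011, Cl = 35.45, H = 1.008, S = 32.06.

Molecular formula: C6H5ClS.
M = 6×12.011 + 1×35.45 + 5×1.008 + 1×32.06 = 144.62 g/mol.

144.62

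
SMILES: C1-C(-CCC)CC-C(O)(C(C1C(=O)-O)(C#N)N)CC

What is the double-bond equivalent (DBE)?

Molecular formula from the SMILES: C14H24N2O3.
DoU = (2C + 2 + N − H − X)/2 = (2·14 + 2 + 2 − 24 − 0)/2 = 8/2 = 4.
(Structurally: 1 ring(s) + 3 π bond(s) = 4.)

4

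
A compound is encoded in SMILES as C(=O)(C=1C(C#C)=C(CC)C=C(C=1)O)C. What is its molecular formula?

C12H12O2

Heavy atoms from the SMILES: 12 C, 2 O.
Implicit hydrogens by atom environment:
  4 × C (aromatic): no H
  2 × C: 3 H each → 6
  2 × C (aromatic): 1 H each → 2
  2 × C: no H
  1 × C: 2 H
  1 × C: 1 H
  1 × O: 1 H
  1 × O: no H
  Total hydrogens = 12.
Molecular formula: C12H12O2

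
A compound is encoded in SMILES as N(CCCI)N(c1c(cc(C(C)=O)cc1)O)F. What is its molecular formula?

Heavy atoms from the SMILES: 11 C, 1 F, 1 I, 2 N, 2 O.
Implicit hydrogens by atom environment:
  3 × C: 2 H each → 6
  3 × C (aromatic): 1 H each → 3
  3 × C (aromatic): no H
  1 × C: 3 H
  1 × C: no H
  1 × F: no H
  1 × I: no H
  1 × N: 1 H
  1 × N: no H
  1 × O: 1 H
  1 × O: no H
  Total hydrogens = 14.
Molecular formula: C11H14FIN2O2

C11H14FIN2O2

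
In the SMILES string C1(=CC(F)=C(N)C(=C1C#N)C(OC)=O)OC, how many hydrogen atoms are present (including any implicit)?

Hydrogens are implicit in SMILES; fill each atom to its normal valence:
  5 × C (aromatic): no H
  3 × O: no H
  2 × C: 3 H each → 6
  2 × C: no H
  1 × C (aromatic): 1 H
  1 × F: no H
  1 × N: 2 H
  1 × N: no H
  Total hydrogens = 9.

9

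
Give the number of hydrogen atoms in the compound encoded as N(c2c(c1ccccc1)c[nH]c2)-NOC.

Hydrogens are implicit in SMILES; fill each atom to its normal valence:
  7 × C (aromatic): 1 H each → 7
  3 × C (aromatic): no H
  2 × N: 1 H each → 2
  1 × C: 3 H
  1 × N (aromatic): 1 H
  1 × O: no H
  Total hydrogens = 13.

13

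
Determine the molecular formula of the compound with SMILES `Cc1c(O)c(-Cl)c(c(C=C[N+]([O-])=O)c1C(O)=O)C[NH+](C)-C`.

Heavy atoms from the SMILES: 13 C, 1 Cl, 2 N, 5 O.
Implicit hydrogens by atom environment:
  6 × C (aromatic): no H
  3 × C: 3 H each → 9
  2 × C: 1 H each → 2
  2 × O: 1 H each → 2
  2 × O: no H
  1 × C: 2 H
  1 × C: no H
  1 × Cl: no H
  1 × N (charge +1): 1 H
  1 × N (charge +1): no H
  1 × O (charge -1): no H
  Total hydrogens = 16.
Net charge +1.
Molecular formula: C13H16ClN2O5+

C13H16ClN2O5+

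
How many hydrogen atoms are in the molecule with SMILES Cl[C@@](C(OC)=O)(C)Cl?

Hydrogens are implicit in SMILES; fill each atom to its normal valence:
  2 × C: 3 H each → 6
  2 × C: no H
  2 × Cl: no H
  2 × O: no H
  Total hydrogens = 6.

6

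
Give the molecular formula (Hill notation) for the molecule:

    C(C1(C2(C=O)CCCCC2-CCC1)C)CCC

C16H28O

Heavy atoms from the SMILES: 16 C, 1 O.
Implicit hydrogens by atom environment:
  10 × C: 2 H each → 20
  2 × C: 3 H each → 6
  2 × C: 1 H each → 2
  2 × C: no H
  1 × O: no H
  Total hydrogens = 28.
Molecular formula: C16H28O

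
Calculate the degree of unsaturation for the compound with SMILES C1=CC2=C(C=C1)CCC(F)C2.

Molecular formula from the SMILES: C10H11F.
DoU = (2C + 2 + N − H − X)/2 = (2·10 + 2 + 0 − 11 − 1)/2 = 10/2 = 5.
(Structurally: 2 ring(s) + 3 π bond(s) = 5.)

5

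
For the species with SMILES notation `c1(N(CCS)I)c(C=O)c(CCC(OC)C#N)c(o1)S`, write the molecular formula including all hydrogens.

Heavy atoms from the SMILES: 12 C, 1 I, 2 N, 3 O, 2 S.
Implicit hydrogens by atom environment:
  4 × C: 2 H each → 8
  4 × C (aromatic): no H
  2 × C: 1 H each → 2
  2 × N: no H
  2 × O: no H
  2 × S: 1 H each → 2
  1 × C: 3 H
  1 × C: no H
  1 × I: no H
  1 × O (aromatic): no H
  Total hydrogens = 15.
Molecular formula: C12H15IN2O3S2

C12H15IN2O3S2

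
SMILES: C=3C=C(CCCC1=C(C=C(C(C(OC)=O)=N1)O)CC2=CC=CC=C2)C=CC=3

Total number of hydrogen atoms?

Hydrogens are implicit in SMILES; fill each atom to its normal valence:
  11 × C (aromatic): 1 H each → 11
  6 × C (aromatic): no H
  4 × C: 2 H each → 8
  2 × O: no H
  1 × C: 3 H
  1 × C: no H
  1 × N (aromatic): no H
  1 × O: 1 H
  Total hydrogens = 23.

23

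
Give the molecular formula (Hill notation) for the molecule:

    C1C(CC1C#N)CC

Heavy atoms from the SMILES: 7 C, 1 N.
Implicit hydrogens by atom environment:
  3 × C: 2 H each → 6
  2 × C: 1 H each → 2
  1 × C: 3 H
  1 × C: no H
  1 × N: no H
  Total hydrogens = 11.
Molecular formula: C7H11N

C7H11N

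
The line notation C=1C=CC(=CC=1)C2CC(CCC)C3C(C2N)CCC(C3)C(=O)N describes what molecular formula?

Heavy atoms from the SMILES: 20 C, 2 N, 1 O.
Implicit hydrogens by atom environment:
  6 × C: 2 H each → 12
  6 × C: 1 H each → 6
  5 × C (aromatic): 1 H each → 5
  2 × N: 2 H each → 4
  1 × C: 3 H
  1 × C: no H
  1 × C (aromatic): no H
  1 × O: no H
  Total hydrogens = 30.
Molecular formula: C20H30N2O

C20H30N2O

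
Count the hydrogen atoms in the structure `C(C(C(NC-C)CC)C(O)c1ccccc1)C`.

25

Hydrogens are implicit in SMILES; fill each atom to its normal valence:
  5 × C (aromatic): 1 H each → 5
  3 × C: 3 H each → 9
  3 × C: 2 H each → 6
  3 × C: 1 H each → 3
  1 × C (aromatic): no H
  1 × N: 1 H
  1 × O: 1 H
  Total hydrogens = 25.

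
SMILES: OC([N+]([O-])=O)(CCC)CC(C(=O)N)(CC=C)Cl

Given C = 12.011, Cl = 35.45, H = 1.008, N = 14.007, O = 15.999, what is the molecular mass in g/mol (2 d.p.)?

Molecular formula: C10H17ClN2O4.
M = 10×12.011 + 1×35.45 + 17×1.008 + 2×14.007 + 4×15.999 = 264.71 g/mol.

264.71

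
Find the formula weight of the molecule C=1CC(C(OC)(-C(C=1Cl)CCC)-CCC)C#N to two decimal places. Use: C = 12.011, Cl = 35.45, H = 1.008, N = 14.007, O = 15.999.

Molecular formula: C14H22ClNO.
M = 14×12.011 + 1×35.45 + 22×1.008 + 1×14.007 + 1×15.999 = 255.79 g/mol.

255.79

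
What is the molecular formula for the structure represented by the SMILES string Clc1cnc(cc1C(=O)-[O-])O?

Heavy atoms from the SMILES: 6 C, 1 Cl, 1 N, 3 O.
Implicit hydrogens by atom environment:
  3 × C (aromatic): no H
  2 × C (aromatic): 1 H each → 2
  1 × C: no H
  1 × Cl: no H
  1 × N (aromatic): no H
  1 × O: 1 H
  1 × O: no H
  1 × O (charge -1): no H
  Total hydrogens = 3.
Net charge -1.
Molecular formula: C6H3ClNO3-

C6H3ClNO3-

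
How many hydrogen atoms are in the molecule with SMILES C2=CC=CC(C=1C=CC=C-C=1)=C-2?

10

Hydrogens are implicit in SMILES; fill each atom to its normal valence:
  10 × C (aromatic): 1 H each → 10
  2 × C (aromatic): no H
  Total hydrogens = 10.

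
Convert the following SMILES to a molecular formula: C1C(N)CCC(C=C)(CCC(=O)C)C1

Heavy atoms from the SMILES: 12 C, 1 N, 1 O.
Implicit hydrogens by atom environment:
  7 × C: 2 H each → 14
  2 × C: 1 H each → 2
  2 × C: no H
  1 × C: 3 H
  1 × N: 2 H
  1 × O: no H
  Total hydrogens = 21.
Molecular formula: C12H21NO

C12H21NO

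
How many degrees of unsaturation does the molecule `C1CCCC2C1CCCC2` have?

Molecular formula from the SMILES: C10H18.
DoU = (2C + 2 + N − H − X)/2 = (2·10 + 2 + 0 − 18 − 0)/2 = 4/2 = 2.
(Structurally: 2 ring(s) + 0 π bond(s) = 2.)

2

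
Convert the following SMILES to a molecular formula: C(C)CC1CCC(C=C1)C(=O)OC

C11H18O2

Heavy atoms from the SMILES: 11 C, 2 O.
Implicit hydrogens by atom environment:
  4 × C: 2 H each → 8
  4 × C: 1 H each → 4
  2 × C: 3 H each → 6
  2 × O: no H
  1 × C: no H
  Total hydrogens = 18.
Molecular formula: C11H18O2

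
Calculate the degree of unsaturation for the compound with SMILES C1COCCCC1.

Molecular formula from the SMILES: C6H12O.
DoU = (2C + 2 + N − H − X)/2 = (2·6 + 2 + 0 − 12 − 0)/2 = 2/2 = 1.
(Structurally: 1 ring(s) + 0 π bond(s) = 1.)

1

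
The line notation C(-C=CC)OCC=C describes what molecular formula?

C7H12O

Heavy atoms from the SMILES: 7 C, 1 O.
Implicit hydrogens by atom environment:
  3 × C: 2 H each → 6
  3 × C: 1 H each → 3
  1 × C: 3 H
  1 × O: no H
  Total hydrogens = 12.
Molecular formula: C7H12O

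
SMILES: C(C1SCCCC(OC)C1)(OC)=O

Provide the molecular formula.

Heavy atoms from the SMILES: 9 C, 3 O, 1 S.
Implicit hydrogens by atom environment:
  4 × C: 2 H each → 8
  3 × O: no H
  2 × C: 3 H each → 6
  2 × C: 1 H each → 2
  1 × C: no H
  1 × S: no H
  Total hydrogens = 16.
Molecular formula: C9H16O3S

C9H16O3S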